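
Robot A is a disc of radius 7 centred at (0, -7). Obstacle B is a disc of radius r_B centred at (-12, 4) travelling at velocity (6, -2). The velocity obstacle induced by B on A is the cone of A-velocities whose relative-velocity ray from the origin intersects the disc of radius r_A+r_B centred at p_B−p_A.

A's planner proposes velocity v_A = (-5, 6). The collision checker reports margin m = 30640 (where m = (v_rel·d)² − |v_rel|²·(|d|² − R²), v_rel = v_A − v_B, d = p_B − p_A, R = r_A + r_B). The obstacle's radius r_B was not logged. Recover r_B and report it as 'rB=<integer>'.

m = 30640
d = (-12, 11);  v_rel = (-11, 8),  |v_rel|² = 185
v_rel×d = (-11)·(11) − (8)·(-12) = -25
since m = R²·185 − (-25)²:  R² = (625 + 30640) / 185 = 169
R = √169 = 13  ⇒  r_B = 13 − 7 = 6

rB=6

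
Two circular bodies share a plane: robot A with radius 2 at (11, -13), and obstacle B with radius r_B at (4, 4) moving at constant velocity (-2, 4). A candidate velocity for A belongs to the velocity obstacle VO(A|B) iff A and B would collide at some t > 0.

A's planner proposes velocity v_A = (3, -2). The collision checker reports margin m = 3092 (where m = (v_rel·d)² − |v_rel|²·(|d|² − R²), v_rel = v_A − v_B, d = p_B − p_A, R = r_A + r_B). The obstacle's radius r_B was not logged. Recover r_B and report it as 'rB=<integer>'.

m = 3092
d = (-7, 17);  v_rel = (5, -6),  |v_rel|² = 61
v_rel×d = (5)·(17) − (-6)·(-7) = 43
since m = R²·61 − 43²:  R² = (1849 + 3092) / 61 = 81
R = √81 = 9  ⇒  r_B = 9 − 2 = 7

rB=7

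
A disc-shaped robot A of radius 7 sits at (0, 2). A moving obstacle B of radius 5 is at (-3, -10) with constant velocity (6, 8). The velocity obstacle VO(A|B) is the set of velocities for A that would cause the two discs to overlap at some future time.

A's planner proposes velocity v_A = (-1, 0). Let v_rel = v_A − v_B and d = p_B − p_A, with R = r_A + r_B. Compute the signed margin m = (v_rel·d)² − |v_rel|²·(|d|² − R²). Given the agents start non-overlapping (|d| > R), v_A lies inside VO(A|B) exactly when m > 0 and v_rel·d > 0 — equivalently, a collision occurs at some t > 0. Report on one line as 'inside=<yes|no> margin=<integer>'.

d = (-3, -12),  |d|² = 153;  R = 7+5 = 12,  c = 153−12² = 9
v_rel = (-7, -8),  |v_rel|² = 113;  v_rel·d = (-7)·(-3) + (-8)·(-12) = 117
113·t² − 234·t + 9 = 0  ⇒  m = 117² − 113·9 = 12672
m = 12672 > 0,  v_rel·d = 117 > 0  ⇒  inside

inside=yes margin=12672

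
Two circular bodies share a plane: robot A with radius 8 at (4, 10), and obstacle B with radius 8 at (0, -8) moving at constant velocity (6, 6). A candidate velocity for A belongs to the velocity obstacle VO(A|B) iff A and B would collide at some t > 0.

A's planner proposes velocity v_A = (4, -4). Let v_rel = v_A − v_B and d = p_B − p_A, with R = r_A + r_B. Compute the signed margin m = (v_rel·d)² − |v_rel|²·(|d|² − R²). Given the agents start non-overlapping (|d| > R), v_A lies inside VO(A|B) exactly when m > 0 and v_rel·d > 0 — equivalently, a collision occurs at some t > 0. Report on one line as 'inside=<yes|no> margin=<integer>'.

d = (-4, -18),  |d|² = 340;  R = 8+8 = 16,  c = 340−16² = 84
v_rel = (-2, -10),  |v_rel|² = 104;  v_rel·d = (-2)·(-4) + (-10)·(-18) = 188
104·t² − 376·t + 84 = 0  ⇒  m = 188² − 104·84 = 26608
m = 26608 > 0,  v_rel·d = 188 > 0  ⇒  inside

inside=yes margin=26608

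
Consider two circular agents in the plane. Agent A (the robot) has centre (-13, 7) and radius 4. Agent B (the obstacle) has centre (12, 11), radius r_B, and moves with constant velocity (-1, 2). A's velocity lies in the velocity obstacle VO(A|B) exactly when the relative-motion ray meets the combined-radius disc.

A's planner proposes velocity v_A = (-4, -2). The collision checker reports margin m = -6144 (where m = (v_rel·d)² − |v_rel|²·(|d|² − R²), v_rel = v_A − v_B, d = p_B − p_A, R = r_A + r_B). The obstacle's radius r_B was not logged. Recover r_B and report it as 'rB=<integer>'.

m = -6144
d = (25, 4);  v_rel = (-3, -4),  |v_rel|² = 25
v_rel×d = (-3)·(4) − (-4)·(25) = 88
since m = R²·25 − 88²:  R² = (7744 + -6144) / 25 = 64
R = √64 = 8  ⇒  r_B = 8 − 4 = 4

rB=4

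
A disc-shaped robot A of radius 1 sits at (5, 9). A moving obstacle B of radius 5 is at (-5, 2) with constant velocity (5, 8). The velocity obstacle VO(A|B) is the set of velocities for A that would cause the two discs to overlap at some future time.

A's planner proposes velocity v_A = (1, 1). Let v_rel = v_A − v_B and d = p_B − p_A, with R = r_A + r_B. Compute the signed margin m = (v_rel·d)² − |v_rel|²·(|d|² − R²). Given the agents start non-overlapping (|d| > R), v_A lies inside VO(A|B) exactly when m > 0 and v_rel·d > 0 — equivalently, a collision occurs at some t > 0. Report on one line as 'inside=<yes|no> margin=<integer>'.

d = (-10, -7),  |d|² = 149;  R = 1+5 = 6,  c = 149−6² = 113
v_rel = (-4, -7),  |v_rel|² = 65;  v_rel·d = (-4)·(-10) + (-7)·(-7) = 89
65·t² − 178·t + 113 = 0  ⇒  m = 89² − 65·113 = 576
m = 576 > 0,  v_rel·d = 89 > 0  ⇒  inside

inside=yes margin=576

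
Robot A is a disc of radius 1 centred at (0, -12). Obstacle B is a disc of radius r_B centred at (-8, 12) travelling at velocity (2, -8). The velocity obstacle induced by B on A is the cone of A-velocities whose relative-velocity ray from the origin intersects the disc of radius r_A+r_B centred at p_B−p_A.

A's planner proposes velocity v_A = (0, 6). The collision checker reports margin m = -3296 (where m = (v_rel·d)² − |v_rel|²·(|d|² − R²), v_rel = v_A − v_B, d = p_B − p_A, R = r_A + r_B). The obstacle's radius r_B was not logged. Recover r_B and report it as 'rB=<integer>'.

m = -3296
d = (-8, 24);  v_rel = (-2, 14),  |v_rel|² = 200
v_rel×d = (-2)·(24) − (14)·(-8) = 64
since m = R²·200 − 64²:  R² = (4096 + -3296) / 200 = 4
R = √4 = 2  ⇒  r_B = 2 − 1 = 1

rB=1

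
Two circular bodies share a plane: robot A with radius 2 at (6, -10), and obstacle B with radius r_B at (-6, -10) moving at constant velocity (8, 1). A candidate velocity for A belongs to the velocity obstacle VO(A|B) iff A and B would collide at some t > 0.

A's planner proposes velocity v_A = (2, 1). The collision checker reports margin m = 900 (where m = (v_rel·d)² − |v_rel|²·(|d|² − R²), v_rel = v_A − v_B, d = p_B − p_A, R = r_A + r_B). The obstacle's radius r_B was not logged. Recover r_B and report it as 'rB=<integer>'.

m = 900
d = (-12, 0);  v_rel = (-6, 0),  |v_rel|² = 36
v_rel×d = (-6)·(0) − (0)·(-12) = 0
since m = R²·36 − 0²:  R² = (0 + 900) / 36 = 25
R = √25 = 5  ⇒  r_B = 5 − 2 = 3

rB=3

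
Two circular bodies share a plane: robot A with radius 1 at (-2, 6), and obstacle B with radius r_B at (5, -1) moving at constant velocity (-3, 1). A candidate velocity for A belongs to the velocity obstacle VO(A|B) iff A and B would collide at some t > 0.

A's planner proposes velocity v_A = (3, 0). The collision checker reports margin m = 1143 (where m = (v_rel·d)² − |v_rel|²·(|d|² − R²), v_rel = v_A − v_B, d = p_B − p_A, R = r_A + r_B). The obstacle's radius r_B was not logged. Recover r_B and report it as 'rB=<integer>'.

m = 1143
d = (7, -7);  v_rel = (6, -1),  |v_rel|² = 37
v_rel×d = (6)·(-7) − (-1)·(7) = -35
since m = R²·37 − (-35)²:  R² = (1225 + 1143) / 37 = 64
R = √64 = 8  ⇒  r_B = 8 − 1 = 7

rB=7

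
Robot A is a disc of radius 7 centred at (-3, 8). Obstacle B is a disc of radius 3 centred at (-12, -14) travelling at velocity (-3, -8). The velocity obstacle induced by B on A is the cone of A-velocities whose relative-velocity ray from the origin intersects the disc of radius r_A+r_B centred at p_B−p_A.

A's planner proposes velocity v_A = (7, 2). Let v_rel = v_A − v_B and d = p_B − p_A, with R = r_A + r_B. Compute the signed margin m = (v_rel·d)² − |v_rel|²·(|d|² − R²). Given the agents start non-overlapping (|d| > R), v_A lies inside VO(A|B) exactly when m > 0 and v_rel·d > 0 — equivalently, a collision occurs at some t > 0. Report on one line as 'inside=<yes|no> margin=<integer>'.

d = (-9, -22),  |d|² = 565;  R = 7+3 = 10,  c = 565−10² = 465
v_rel = (10, 10),  |v_rel|² = 200;  v_rel·d = (10)·(-9) + (10)·(-22) = -310
200·t² + 620·t + 465 = 0  ⇒  m = (-310)² − 200·465 = 3100
m = 3100 > 0,  v_rel·d = -310 < 0  ⇒  outside

inside=no margin=3100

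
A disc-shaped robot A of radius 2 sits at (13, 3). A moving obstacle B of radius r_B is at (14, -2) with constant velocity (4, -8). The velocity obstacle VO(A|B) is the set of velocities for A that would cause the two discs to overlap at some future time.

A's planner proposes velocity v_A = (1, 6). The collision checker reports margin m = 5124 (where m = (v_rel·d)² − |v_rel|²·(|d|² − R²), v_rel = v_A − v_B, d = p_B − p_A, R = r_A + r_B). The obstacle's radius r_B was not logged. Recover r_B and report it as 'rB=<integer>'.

m = 5124
d = (1, -5);  v_rel = (-3, 14),  |v_rel|² = 205
v_rel×d = (-3)·(-5) − (14)·(1) = 1
since m = R²·205 − 1²:  R² = (1 + 5124) / 205 = 25
R = √25 = 5  ⇒  r_B = 5 − 2 = 3

rB=3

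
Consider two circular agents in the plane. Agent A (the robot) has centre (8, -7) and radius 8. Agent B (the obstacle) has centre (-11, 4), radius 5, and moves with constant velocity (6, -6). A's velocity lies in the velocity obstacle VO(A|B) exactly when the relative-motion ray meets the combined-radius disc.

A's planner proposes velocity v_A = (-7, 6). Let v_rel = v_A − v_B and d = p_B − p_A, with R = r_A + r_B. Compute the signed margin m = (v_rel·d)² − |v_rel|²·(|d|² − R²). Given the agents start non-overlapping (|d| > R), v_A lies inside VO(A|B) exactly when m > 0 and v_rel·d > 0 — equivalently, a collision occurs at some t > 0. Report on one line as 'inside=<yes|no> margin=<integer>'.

d = (-19, 11),  |d|² = 482;  R = 8+5 = 13,  c = 482−13² = 313
v_rel = (-13, 12),  |v_rel|² = 313;  v_rel·d = (-13)·(-19) + (12)·(11) = 379
313·t² − 758·t + 313 = 0  ⇒  m = 379² − 313·313 = 45672
m = 45672 > 0,  v_rel·d = 379 > 0  ⇒  inside

inside=yes margin=45672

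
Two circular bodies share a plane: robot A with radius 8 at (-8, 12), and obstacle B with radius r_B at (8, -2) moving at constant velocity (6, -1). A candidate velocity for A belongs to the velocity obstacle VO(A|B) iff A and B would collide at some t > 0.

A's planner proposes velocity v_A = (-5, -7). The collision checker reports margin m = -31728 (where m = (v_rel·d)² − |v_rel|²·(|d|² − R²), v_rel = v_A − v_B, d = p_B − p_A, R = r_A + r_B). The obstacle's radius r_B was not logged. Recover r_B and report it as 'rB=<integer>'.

m = -31728
d = (16, -14);  v_rel = (-11, -6),  |v_rel|² = 157
v_rel×d = (-11)·(-14) − (-6)·(16) = 250
since m = R²·157 − 250²:  R² = (62500 + -31728) / 157 = 196
R = √196 = 14  ⇒  r_B = 14 − 8 = 6

rB=6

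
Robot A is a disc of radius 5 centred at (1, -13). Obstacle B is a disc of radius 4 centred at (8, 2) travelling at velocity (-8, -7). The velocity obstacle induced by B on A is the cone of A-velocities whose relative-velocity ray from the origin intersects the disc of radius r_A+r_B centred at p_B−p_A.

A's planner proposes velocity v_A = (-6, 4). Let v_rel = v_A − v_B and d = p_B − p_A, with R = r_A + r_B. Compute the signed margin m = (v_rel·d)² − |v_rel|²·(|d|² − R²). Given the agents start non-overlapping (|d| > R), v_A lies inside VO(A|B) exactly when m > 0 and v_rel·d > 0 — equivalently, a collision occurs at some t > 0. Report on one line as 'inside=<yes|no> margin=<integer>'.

d = (7, 15),  |d|² = 274;  R = 5+4 = 9,  c = 274−9² = 193
v_rel = (2, 11),  |v_rel|² = 125;  v_rel·d = (2)·(7) + (11)·(15) = 179
125·t² − 358·t + 193 = 0  ⇒  m = 179² − 125·193 = 7916
m = 7916 > 0,  v_rel·d = 179 > 0  ⇒  inside

inside=yes margin=7916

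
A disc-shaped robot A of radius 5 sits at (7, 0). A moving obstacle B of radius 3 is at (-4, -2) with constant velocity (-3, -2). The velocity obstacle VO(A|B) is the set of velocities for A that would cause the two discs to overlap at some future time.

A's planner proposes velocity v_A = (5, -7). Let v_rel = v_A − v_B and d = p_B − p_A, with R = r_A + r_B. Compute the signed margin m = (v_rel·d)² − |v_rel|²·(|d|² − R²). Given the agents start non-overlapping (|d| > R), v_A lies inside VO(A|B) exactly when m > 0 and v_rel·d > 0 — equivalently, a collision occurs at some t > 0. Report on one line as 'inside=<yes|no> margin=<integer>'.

d = (-11, -2),  |d|² = 125;  R = 5+3 = 8,  c = 125−8² = 61
v_rel = (8, -5),  |v_rel|² = 89;  v_rel·d = (8)·(-11) + (-5)·(-2) = -78
89·t² + 156·t + 61 = 0  ⇒  m = (-78)² − 89·61 = 655
m = 655 > 0,  v_rel·d = -78 < 0  ⇒  outside

inside=no margin=655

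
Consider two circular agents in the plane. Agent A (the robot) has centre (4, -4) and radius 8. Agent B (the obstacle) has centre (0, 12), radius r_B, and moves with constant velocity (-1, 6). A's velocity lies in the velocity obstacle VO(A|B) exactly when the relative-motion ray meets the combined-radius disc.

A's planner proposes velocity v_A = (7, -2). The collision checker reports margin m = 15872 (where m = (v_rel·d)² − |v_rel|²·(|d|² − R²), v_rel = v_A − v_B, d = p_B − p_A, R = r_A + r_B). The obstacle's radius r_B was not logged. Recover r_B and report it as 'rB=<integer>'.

m = 15872
d = (-4, 16);  v_rel = (8, -8),  |v_rel|² = 128
v_rel×d = (8)·(16) − (-8)·(-4) = 96
since m = R²·128 − 96²:  R² = (9216 + 15872) / 128 = 196
R = √196 = 14  ⇒  r_B = 14 − 8 = 6

rB=6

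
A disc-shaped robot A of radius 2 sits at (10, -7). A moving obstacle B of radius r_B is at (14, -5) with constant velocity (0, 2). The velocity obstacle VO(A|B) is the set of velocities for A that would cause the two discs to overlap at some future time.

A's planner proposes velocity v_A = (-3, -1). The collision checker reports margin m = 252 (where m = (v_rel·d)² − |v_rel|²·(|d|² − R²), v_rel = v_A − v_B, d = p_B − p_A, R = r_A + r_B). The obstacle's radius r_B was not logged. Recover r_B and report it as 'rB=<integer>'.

m = 252
d = (4, 2);  v_rel = (-3, -3),  |v_rel|² = 18
v_rel×d = (-3)·(2) − (-3)·(4) = 6
since m = R²·18 − 6²:  R² = (36 + 252) / 18 = 16
R = √16 = 4  ⇒  r_B = 4 − 2 = 2

rB=2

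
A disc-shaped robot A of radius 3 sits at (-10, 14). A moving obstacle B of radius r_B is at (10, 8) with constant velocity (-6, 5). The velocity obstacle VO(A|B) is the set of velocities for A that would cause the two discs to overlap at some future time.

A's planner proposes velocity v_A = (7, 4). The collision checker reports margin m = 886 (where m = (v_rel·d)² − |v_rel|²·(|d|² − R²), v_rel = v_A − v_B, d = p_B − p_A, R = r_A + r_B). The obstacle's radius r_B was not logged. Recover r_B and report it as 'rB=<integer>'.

m = 886
d = (20, -6);  v_rel = (13, -1),  |v_rel|² = 170
v_rel×d = (13)·(-6) − (-1)·(20) = -58
since m = R²·170 − (-58)²:  R² = (3364 + 886) / 170 = 25
R = √25 = 5  ⇒  r_B = 5 − 3 = 2

rB=2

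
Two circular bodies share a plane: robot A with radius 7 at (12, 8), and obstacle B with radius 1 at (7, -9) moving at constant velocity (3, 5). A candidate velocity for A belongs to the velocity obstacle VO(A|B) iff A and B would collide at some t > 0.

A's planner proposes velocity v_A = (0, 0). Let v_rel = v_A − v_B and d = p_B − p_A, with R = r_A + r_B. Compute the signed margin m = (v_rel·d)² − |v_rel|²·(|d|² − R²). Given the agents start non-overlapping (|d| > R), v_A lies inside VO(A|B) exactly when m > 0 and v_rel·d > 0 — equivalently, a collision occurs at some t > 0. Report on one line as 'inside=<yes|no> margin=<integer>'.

d = (-5, -17),  |d|² = 314;  R = 7+1 = 8,  c = 314−8² = 250
v_rel = (-3, -5),  |v_rel|² = 34;  v_rel·d = (-3)·(-5) + (-5)·(-17) = 100
34·t² − 200·t + 250 = 0  ⇒  m = 100² − 34·250 = 1500
m = 1500 > 0,  v_rel·d = 100 > 0  ⇒  inside

inside=yes margin=1500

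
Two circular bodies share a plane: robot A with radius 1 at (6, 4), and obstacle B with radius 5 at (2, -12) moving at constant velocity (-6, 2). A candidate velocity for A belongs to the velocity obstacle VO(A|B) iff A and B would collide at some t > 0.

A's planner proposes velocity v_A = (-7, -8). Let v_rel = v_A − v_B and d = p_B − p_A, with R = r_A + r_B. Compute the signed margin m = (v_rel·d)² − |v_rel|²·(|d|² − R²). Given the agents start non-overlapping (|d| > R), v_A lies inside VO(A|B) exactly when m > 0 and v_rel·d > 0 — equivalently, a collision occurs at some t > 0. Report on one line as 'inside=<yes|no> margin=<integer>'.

d = (-4, -16),  |d|² = 272;  R = 1+5 = 6,  c = 272−6² = 236
v_rel = (-1, -10),  |v_rel|² = 101;  v_rel·d = (-1)·(-4) + (-10)·(-16) = 164
101·t² − 328·t + 236 = 0  ⇒  m = 164² − 101·236 = 3060
m = 3060 > 0,  v_rel·d = 164 > 0  ⇒  inside

inside=yes margin=3060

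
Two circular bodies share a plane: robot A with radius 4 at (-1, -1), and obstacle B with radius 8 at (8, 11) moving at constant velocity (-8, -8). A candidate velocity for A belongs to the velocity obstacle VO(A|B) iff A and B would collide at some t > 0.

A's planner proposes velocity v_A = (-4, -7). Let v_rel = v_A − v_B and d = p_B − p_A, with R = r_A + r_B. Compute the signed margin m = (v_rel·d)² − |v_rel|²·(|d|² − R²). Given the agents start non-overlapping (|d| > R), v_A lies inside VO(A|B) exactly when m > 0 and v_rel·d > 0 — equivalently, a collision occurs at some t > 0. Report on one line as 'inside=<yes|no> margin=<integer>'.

d = (9, 12),  |d|² = 225;  R = 4+8 = 12,  c = 225−12² = 81
v_rel = (4, 1),  |v_rel|² = 17;  v_rel·d = (4)·(9) + (1)·(12) = 48
17·t² − 96·t + 81 = 0  ⇒  m = 48² − 17·81 = 927
m = 927 > 0,  v_rel·d = 48 > 0  ⇒  inside

inside=yes margin=927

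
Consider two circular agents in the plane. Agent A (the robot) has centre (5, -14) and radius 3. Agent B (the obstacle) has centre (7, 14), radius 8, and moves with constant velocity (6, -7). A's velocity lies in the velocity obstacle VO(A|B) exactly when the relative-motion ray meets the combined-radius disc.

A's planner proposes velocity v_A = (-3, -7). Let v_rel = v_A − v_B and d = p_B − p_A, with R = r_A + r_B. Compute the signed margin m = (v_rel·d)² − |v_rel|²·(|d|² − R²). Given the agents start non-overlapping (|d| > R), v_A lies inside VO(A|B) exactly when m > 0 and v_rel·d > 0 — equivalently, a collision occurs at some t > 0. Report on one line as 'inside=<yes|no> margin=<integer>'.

d = (2, 28),  |d|² = 788;  R = 3+8 = 11,  c = 788−11² = 667
v_rel = (-9, 0),  |v_rel|² = 81;  v_rel·d = (-9)·(2) + (0)·(28) = -18
81·t² + 36·t + 667 = 0  ⇒  m = (-18)² − 81·667 = -53703
m = -53703 < 0,  v_rel·d = -18 < 0  ⇒  outside

inside=no margin=-53703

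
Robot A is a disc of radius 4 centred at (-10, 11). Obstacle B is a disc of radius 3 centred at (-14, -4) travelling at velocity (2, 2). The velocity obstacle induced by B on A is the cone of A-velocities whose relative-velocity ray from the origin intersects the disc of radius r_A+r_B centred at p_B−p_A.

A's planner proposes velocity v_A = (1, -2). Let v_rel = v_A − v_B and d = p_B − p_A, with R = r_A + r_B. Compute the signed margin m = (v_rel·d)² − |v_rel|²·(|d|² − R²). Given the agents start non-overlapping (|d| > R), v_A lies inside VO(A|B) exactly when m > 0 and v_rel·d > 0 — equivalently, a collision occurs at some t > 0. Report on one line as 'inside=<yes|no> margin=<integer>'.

d = (-4, -15),  |d|² = 241;  R = 4+3 = 7,  c = 241−7² = 192
v_rel = (-1, -4),  |v_rel|² = 17;  v_rel·d = (-1)·(-4) + (-4)·(-15) = 64
17·t² − 128·t + 192 = 0  ⇒  m = 64² − 17·192 = 832
m = 832 > 0,  v_rel·d = 64 > 0  ⇒  inside

inside=yes margin=832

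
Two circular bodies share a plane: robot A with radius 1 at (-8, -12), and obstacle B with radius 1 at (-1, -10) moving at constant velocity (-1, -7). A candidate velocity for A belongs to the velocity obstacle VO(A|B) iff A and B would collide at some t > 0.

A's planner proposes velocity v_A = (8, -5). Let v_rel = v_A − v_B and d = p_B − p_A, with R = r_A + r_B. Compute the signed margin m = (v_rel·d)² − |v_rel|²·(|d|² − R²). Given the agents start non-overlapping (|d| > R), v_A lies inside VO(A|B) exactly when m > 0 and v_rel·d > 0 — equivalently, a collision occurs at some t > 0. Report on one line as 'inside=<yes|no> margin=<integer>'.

d = (7, 2),  |d|² = 53;  R = 1+1 = 2,  c = 53−2² = 49
v_rel = (9, 2),  |v_rel|² = 85;  v_rel·d = (9)·(7) + (2)·(2) = 67
85·t² − 134·t + 49 = 0  ⇒  m = 67² − 85·49 = 324
m = 324 > 0,  v_rel·d = 67 > 0  ⇒  inside

inside=yes margin=324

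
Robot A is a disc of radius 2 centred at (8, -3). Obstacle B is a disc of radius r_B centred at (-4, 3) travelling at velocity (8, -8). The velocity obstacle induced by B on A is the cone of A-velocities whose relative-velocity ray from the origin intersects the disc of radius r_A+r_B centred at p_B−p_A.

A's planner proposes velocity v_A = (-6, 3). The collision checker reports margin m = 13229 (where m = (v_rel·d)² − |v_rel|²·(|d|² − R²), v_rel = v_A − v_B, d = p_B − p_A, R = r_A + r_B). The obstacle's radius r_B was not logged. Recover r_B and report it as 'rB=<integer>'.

m = 13229
d = (-12, 6);  v_rel = (-14, 11),  |v_rel|² = 317
v_rel×d = (-14)·(6) − (11)·(-12) = 48
since m = R²·317 − 48²:  R² = (2304 + 13229) / 317 = 49
R = √49 = 7  ⇒  r_B = 7 − 2 = 5

rB=5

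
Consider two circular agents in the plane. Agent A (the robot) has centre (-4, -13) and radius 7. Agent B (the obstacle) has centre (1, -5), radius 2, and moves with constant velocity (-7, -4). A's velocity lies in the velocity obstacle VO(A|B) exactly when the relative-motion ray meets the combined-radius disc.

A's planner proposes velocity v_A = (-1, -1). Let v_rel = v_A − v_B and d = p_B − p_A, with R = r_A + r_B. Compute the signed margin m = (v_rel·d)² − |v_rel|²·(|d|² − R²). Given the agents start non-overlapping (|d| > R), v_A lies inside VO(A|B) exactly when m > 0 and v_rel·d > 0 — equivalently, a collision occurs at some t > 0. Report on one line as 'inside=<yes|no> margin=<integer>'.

d = (5, 8),  |d|² = 89;  R = 7+2 = 9,  c = 89−9² = 8
v_rel = (6, 3),  |v_rel|² = 45;  v_rel·d = (6)·(5) + (3)·(8) = 54
45·t² − 108·t + 8 = 0  ⇒  m = 54² − 45·8 = 2556
m = 2556 > 0,  v_rel·d = 54 > 0  ⇒  inside

inside=yes margin=2556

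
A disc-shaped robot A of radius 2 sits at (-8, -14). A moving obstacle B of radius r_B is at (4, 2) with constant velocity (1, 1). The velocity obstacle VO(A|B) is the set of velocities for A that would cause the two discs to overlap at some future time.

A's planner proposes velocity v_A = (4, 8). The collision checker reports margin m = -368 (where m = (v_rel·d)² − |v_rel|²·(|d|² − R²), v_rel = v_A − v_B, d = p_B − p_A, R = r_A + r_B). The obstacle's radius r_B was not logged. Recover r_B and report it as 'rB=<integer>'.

m = -368
d = (12, 16);  v_rel = (3, 7),  |v_rel|² = 58
v_rel×d = (3)·(16) − (7)·(12) = -36
since m = R²·58 − (-36)²:  R² = (1296 + -368) / 58 = 16
R = √16 = 4  ⇒  r_B = 4 − 2 = 2

rB=2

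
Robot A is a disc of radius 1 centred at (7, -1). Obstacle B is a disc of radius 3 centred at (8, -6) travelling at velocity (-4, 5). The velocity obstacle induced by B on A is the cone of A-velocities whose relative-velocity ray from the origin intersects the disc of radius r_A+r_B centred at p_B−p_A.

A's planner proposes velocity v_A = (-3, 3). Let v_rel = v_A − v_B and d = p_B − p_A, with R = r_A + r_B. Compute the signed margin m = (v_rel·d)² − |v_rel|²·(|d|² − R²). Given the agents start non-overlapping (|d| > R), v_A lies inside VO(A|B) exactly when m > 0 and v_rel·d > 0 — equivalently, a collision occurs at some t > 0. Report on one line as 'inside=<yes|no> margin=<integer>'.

d = (1, -5),  |d|² = 26;  R = 1+3 = 4,  c = 26−4² = 10
v_rel = (1, -2),  |v_rel|² = 5;  v_rel·d = (1)·(1) + (-2)·(-5) = 11
5·t² − 22·t + 10 = 0  ⇒  m = 11² − 5·10 = 71
m = 71 > 0,  v_rel·d = 11 > 0  ⇒  inside

inside=yes margin=71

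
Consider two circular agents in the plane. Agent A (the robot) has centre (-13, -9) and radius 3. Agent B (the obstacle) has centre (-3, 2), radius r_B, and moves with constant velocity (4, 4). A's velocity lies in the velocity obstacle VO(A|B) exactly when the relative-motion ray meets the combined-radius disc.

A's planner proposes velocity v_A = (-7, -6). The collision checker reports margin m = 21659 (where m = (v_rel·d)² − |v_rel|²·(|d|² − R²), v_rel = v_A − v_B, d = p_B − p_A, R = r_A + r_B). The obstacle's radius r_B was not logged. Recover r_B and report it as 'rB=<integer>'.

m = 21659
d = (10, 11);  v_rel = (-11, -10),  |v_rel|² = 221
v_rel×d = (-11)·(11) − (-10)·(10) = -21
since m = R²·221 − (-21)²:  R² = (441 + 21659) / 221 = 100
R = √100 = 10  ⇒  r_B = 10 − 3 = 7

rB=7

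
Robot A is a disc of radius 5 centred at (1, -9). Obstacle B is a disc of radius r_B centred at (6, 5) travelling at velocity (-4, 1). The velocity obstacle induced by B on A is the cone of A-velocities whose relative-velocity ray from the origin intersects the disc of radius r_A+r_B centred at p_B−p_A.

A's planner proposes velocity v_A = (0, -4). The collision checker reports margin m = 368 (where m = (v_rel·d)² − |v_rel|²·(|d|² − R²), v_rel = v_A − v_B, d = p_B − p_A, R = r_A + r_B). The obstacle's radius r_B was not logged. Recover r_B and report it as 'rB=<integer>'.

m = 368
d = (5, 14);  v_rel = (4, -5),  |v_rel|² = 41
v_rel×d = (4)·(14) − (-5)·(5) = 81
since m = R²·41 − 81²:  R² = (6561 + 368) / 41 = 169
R = √169 = 13  ⇒  r_B = 13 − 5 = 8

rB=8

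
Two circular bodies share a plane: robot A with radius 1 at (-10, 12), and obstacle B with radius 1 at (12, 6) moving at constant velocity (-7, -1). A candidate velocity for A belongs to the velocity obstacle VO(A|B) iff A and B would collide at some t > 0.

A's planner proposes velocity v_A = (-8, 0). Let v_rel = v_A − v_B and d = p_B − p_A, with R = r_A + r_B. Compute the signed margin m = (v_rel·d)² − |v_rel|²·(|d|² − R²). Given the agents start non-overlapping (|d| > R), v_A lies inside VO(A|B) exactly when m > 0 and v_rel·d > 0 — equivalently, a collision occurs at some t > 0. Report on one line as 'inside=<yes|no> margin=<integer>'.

d = (22, -6),  |d|² = 520;  R = 1+1 = 2,  c = 520−2² = 516
v_rel = (-1, 1),  |v_rel|² = 2;  v_rel·d = (-1)·(22) + (1)·(-6) = -28
2·t² + 56·t + 516 = 0  ⇒  m = (-28)² − 2·516 = -248
m = -248 < 0,  v_rel·d = -28 < 0  ⇒  outside

inside=no margin=-248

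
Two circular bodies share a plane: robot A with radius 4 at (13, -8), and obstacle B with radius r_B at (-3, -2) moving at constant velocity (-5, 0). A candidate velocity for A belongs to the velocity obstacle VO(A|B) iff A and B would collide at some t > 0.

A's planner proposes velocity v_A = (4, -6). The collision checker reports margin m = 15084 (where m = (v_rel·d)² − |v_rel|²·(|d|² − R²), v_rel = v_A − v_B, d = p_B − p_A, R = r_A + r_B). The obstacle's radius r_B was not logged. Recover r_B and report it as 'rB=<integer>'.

m = 15084
d = (-16, 6);  v_rel = (9, -6),  |v_rel|² = 117
v_rel×d = (9)·(6) − (-6)·(-16) = -42
since m = R²·117 − (-42)²:  R² = (1764 + 15084) / 117 = 144
R = √144 = 12  ⇒  r_B = 12 − 4 = 8

rB=8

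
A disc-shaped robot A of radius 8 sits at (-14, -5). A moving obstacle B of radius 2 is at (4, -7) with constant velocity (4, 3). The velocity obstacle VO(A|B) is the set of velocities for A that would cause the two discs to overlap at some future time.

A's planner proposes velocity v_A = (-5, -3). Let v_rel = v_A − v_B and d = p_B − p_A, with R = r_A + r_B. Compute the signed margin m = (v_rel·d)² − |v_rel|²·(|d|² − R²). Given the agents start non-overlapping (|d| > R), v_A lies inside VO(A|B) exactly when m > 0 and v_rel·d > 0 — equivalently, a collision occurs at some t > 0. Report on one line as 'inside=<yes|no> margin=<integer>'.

d = (18, -2),  |d|² = 328;  R = 8+2 = 10,  c = 328−10² = 228
v_rel = (-9, -6),  |v_rel|² = 117;  v_rel·d = (-9)·(18) + (-6)·(-2) = -150
117·t² + 300·t + 228 = 0  ⇒  m = (-150)² − 117·228 = -4176
m = -4176 < 0,  v_rel·d = -150 < 0  ⇒  outside

inside=no margin=-4176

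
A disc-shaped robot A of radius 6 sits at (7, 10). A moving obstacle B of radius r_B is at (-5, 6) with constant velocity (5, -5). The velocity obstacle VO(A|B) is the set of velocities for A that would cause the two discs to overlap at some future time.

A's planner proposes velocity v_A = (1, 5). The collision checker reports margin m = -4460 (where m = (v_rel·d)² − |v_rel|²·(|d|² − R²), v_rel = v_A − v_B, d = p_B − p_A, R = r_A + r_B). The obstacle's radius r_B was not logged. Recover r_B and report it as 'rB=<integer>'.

m = -4460
d = (-12, -4);  v_rel = (-4, 10),  |v_rel|² = 116
v_rel×d = (-4)·(-4) − (10)·(-12) = 136
since m = R²·116 − 136²:  R² = (18496 + -4460) / 116 = 121
R = √121 = 11  ⇒  r_B = 11 − 6 = 5

rB=5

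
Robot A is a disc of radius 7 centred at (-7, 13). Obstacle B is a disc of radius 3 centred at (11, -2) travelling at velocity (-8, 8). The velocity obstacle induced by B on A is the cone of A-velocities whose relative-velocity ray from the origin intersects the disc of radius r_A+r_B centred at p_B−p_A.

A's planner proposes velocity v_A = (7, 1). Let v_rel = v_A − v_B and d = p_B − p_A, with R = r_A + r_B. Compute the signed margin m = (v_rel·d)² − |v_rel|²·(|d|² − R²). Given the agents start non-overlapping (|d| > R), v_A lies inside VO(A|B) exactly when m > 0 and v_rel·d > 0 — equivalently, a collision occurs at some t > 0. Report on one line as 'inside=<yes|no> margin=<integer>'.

d = (18, -15),  |d|² = 549;  R = 7+3 = 10,  c = 549−10² = 449
v_rel = (15, -7),  |v_rel|² = 274;  v_rel·d = (15)·(18) + (-7)·(-15) = 375
274·t² − 750·t + 449 = 0  ⇒  m = 375² − 274·449 = 17599
m = 17599 > 0,  v_rel·d = 375 > 0  ⇒  inside

inside=yes margin=17599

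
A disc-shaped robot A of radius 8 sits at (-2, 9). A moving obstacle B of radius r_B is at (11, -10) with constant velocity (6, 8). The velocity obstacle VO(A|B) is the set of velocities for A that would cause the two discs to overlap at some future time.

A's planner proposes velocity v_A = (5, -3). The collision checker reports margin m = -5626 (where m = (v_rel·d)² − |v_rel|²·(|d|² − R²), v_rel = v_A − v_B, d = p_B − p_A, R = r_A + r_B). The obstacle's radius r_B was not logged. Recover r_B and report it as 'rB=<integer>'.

m = -5626
d = (13, -19);  v_rel = (-1, -11),  |v_rel|² = 122
v_rel×d = (-1)·(-19) − (-11)·(13) = 162
since m = R²·122 − 162²:  R² = (26244 + -5626) / 122 = 169
R = √169 = 13  ⇒  r_B = 13 − 8 = 5

rB=5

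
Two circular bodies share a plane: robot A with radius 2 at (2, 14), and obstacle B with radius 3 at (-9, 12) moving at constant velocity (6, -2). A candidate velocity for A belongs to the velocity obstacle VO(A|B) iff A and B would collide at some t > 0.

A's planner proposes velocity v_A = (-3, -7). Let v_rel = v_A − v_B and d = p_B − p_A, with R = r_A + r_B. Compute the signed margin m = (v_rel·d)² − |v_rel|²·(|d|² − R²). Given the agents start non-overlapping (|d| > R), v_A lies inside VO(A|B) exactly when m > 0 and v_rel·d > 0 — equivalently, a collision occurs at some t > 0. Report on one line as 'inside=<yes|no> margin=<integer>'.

d = (-11, -2),  |d|² = 125;  R = 2+3 = 5,  c = 125−5² = 100
v_rel = (-9, -5),  |v_rel|² = 106;  v_rel·d = (-9)·(-11) + (-5)·(-2) = 109
106·t² − 218·t + 100 = 0  ⇒  m = 109² − 106·100 = 1281
m = 1281 > 0,  v_rel·d = 109 > 0  ⇒  inside

inside=yes margin=1281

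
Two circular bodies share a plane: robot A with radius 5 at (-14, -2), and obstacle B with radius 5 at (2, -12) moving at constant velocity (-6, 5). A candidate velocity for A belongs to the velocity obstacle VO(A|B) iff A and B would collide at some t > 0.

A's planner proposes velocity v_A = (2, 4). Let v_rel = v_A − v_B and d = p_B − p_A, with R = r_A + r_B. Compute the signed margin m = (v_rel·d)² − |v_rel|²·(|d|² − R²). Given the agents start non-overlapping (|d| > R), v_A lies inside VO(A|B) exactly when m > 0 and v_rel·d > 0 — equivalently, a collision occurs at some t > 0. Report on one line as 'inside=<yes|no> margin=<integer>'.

d = (16, -10),  |d|² = 356;  R = 5+5 = 10,  c = 356−10² = 256
v_rel = (8, -1),  |v_rel|² = 65;  v_rel·d = (8)·(16) + (-1)·(-10) = 138
65·t² − 276·t + 256 = 0  ⇒  m = 138² − 65·256 = 2404
m = 2404 > 0,  v_rel·d = 138 > 0  ⇒  inside

inside=yes margin=2404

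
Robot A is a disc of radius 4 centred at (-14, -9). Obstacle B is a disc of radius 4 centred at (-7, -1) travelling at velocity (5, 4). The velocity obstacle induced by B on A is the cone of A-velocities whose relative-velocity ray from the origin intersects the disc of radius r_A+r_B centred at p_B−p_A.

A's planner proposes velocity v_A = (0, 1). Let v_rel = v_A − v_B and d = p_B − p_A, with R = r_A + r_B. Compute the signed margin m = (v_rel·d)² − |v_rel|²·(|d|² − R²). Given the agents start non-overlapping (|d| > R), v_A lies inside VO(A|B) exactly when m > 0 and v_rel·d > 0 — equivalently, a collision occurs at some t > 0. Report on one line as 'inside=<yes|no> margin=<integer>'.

d = (7, 8),  |d|² = 113;  R = 4+4 = 8,  c = 113−8² = 49
v_rel = (-5, -3),  |v_rel|² = 34;  v_rel·d = (-5)·(7) + (-3)·(8) = -59
34·t² + 118·t + 49 = 0  ⇒  m = (-59)² − 34·49 = 1815
m = 1815 > 0,  v_rel·d = -59 < 0  ⇒  outside

inside=no margin=1815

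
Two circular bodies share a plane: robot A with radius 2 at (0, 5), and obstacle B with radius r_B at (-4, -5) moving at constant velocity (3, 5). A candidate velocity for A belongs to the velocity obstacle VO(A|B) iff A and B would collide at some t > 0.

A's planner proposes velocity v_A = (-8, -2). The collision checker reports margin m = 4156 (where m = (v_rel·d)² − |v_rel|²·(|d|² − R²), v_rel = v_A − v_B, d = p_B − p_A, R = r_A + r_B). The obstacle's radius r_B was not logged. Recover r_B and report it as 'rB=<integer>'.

m = 4156
d = (-4, -10);  v_rel = (-11, -7),  |v_rel|² = 170
v_rel×d = (-11)·(-10) − (-7)·(-4) = 82
since m = R²·170 − 82²:  R² = (6724 + 4156) / 170 = 64
R = √64 = 8  ⇒  r_B = 8 − 2 = 6

rB=6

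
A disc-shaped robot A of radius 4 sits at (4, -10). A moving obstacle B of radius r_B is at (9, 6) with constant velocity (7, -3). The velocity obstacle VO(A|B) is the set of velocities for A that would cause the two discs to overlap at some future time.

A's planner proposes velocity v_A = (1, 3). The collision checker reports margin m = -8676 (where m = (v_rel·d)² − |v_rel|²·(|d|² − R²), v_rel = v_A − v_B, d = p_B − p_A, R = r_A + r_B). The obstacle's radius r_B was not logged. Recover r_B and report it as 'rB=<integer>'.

m = -8676
d = (5, 16);  v_rel = (-6, 6),  |v_rel|² = 72
v_rel×d = (-6)·(16) − (6)·(5) = -126
since m = R²·72 − (-126)²:  R² = (15876 + -8676) / 72 = 100
R = √100 = 10  ⇒  r_B = 10 − 4 = 6

rB=6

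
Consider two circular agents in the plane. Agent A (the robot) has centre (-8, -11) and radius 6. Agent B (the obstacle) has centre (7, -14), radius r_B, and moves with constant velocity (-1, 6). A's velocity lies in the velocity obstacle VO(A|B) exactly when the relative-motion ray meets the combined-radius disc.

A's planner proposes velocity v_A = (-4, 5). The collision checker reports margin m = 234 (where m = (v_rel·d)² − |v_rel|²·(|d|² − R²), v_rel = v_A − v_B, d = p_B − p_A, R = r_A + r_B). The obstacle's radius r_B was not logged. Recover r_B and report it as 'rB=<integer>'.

m = 234
d = (15, -3);  v_rel = (-3, -1),  |v_rel|² = 10
v_rel×d = (-3)·(-3) − (-1)·(15) = 24
since m = R²·10 − 24²:  R² = (576 + 234) / 10 = 81
R = √81 = 9  ⇒  r_B = 9 − 6 = 3

rB=3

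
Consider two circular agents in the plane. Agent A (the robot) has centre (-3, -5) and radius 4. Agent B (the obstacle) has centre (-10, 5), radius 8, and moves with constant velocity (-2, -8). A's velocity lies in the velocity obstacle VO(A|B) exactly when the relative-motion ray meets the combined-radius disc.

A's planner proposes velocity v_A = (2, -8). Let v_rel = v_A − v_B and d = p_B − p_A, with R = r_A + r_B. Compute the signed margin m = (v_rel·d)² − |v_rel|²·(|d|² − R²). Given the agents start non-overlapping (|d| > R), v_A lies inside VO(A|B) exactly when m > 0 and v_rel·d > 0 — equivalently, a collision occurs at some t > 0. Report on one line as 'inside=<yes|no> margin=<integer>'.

d = (-7, 10),  |d|² = 149;  R = 4+8 = 12,  c = 149−12² = 5
v_rel = (4, 0),  |v_rel|² = 16;  v_rel·d = (4)·(-7) + (0)·(10) = -28
16·t² + 56·t + 5 = 0  ⇒  m = (-28)² − 16·5 = 704
m = 704 > 0,  v_rel·d = -28 < 0  ⇒  outside

inside=no margin=704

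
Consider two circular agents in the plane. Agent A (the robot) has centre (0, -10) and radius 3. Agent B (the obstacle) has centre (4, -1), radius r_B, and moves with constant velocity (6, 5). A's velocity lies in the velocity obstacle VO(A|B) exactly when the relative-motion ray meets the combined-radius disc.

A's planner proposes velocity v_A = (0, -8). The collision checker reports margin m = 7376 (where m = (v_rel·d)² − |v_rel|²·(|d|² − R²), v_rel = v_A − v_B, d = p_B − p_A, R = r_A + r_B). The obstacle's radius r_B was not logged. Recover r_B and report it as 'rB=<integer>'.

m = 7376
d = (4, 9);  v_rel = (-6, -13),  |v_rel|² = 205
v_rel×d = (-6)·(9) − (-13)·(4) = -2
since m = R²·205 − (-2)²:  R² = (4 + 7376) / 205 = 36
R = √36 = 6  ⇒  r_B = 6 − 3 = 3

rB=3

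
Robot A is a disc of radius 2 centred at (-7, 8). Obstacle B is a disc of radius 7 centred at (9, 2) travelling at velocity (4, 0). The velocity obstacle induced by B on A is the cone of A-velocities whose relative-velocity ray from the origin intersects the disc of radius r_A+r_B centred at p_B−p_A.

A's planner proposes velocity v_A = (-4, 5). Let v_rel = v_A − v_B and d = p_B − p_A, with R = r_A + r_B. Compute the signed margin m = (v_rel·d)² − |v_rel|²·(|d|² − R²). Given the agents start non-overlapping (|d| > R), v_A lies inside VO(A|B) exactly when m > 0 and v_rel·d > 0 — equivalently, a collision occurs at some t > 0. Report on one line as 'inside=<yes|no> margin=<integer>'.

d = (16, -6),  |d|² = 292;  R = 2+7 = 9,  c = 292−9² = 211
v_rel = (-8, 5),  |v_rel|² = 89;  v_rel·d = (-8)·(16) + (5)·(-6) = -158
89·t² + 316·t + 211 = 0  ⇒  m = (-158)² − 89·211 = 6185
m = 6185 > 0,  v_rel·d = -158 < 0  ⇒  outside

inside=no margin=6185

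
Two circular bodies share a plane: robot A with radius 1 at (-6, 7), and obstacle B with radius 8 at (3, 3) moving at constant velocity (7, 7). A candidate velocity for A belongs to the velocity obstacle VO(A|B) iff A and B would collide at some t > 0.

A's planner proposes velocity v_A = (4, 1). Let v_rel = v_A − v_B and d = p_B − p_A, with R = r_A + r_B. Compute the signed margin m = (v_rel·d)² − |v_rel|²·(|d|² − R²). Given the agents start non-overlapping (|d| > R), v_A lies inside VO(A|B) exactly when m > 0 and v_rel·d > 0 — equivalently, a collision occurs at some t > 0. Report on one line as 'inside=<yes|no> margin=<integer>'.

d = (9, -4),  |d|² = 97;  R = 1+8 = 9,  c = 97−9² = 16
v_rel = (-3, -6),  |v_rel|² = 45;  v_rel·d = (-3)·(9) + (-6)·(-4) = -3
45·t² + 6·t + 16 = 0  ⇒  m = (-3)² − 45·16 = -711
m = -711 < 0,  v_rel·d = -3 < 0  ⇒  outside

inside=no margin=-711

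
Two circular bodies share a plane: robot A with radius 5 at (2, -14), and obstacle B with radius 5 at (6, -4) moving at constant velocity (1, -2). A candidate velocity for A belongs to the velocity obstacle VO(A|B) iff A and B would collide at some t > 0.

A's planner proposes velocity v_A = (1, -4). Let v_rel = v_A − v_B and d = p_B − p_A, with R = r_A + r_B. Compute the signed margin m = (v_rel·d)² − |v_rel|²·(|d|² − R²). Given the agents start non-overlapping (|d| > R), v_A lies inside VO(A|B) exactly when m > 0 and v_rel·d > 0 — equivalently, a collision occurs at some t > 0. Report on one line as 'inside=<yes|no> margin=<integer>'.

d = (4, 10),  |d|² = 116;  R = 5+5 = 10,  c = 116−10² = 16
v_rel = (0, -2),  |v_rel|² = 4;  v_rel·d = (0)·(4) + (-2)·(10) = -20
4·t² + 40·t + 16 = 0  ⇒  m = (-20)² − 4·16 = 336
m = 336 > 0,  v_rel·d = -20 < 0  ⇒  outside

inside=no margin=336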